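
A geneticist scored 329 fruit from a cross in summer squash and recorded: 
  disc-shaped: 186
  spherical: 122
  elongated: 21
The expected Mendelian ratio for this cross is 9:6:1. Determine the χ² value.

Total ratio parts = 16. Expected numbers out of 329:
  disc-shaped: 329 × 9/16 = 185.0625
  spherical: 329 × 6/16 = 123.375
  elongated: 329 × 1/16 = 20.5625
χ² = Σ (O − E)² / E
  disc-shaped: (186 − 185.0625)² / 185.0625 = 0.0047
  spherical: (122 − 123.375)² / 123.375 = 0.0153
  elongated: (21 − 20.5625)² / 20.5625 = 0.0093
χ² = 0.0047 + 0.0153 + 0.0093 = 0.0293 ≈ 0.029

0.029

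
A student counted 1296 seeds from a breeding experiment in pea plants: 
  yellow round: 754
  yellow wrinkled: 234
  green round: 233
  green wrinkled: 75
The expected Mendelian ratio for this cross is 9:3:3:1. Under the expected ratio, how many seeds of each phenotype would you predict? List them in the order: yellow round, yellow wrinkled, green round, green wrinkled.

Under the 9:3:3:1 hypothesis (Σ ratio = 16, N = 1296):
  yellow round: 1296 × 9/16 = 729
  yellow wrinkled: 1296 × 3/16 = 243
  green round: 1296 × 3/16 = 243
  green wrinkled: 1296 × 1/16 = 81

729, 243, 243, 81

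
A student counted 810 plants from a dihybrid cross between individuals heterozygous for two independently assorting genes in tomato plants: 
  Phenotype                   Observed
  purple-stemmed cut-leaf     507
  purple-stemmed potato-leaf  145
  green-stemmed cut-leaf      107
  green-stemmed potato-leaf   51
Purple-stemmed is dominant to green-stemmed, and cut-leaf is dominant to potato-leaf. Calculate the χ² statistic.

A dihybrid F₂ with independent assortment and complete dominance at both loci gives a 9:3:3:1 phenotypic ratio.
The 9:3:3:1 ratio has 16 parts, so with N = 810 the expected counts are:
  purple-stemmed cut-leaf: 810 × 9/16 = 455.625
  purple-stemmed potato-leaf: 810 × 3/16 = 151.875
  green-stemmed cut-leaf: 810 × 3/16 = 151.875
  green-stemmed potato-leaf: 810 × 1/16 = 50.625
χ² = Σ (O − E)² / E
  purple-stemmed cut-leaf: (507 − 455.625)² / 455.625 = 5.7929
  purple-stemmed potato-leaf: (145 − 151.875)² / 151.875 = 0.3112
  green-stemmed cut-leaf: (107 − 151.875)² / 151.875 = 13.2594
  green-stemmed potato-leaf: (51 − 50.625)² / 50.625 = 0.0028
χ² = 5.7929 + 0.3112 + 13.2594 + 0.0028 = 19.3663 ≈ 19.366

19.366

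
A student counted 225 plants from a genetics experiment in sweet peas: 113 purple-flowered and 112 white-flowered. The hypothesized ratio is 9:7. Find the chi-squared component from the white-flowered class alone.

1.869

Total ratio parts = 16. Expected numbers out of 225:
  purple-flowered: 225 × 9/16 = 126.5625
  white-flowered: 225 × 7/16 = 98.4375
Contribution of white-flowered: (112 − 98.4375)² / 98.4375 = 1.8686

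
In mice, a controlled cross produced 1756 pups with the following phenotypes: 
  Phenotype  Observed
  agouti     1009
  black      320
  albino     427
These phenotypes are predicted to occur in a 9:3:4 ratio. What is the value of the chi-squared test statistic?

Total ratio parts = 16. Expected numbers out of 1756:
  agouti: 1756 × 9/16 = 987.75
  black: 1756 × 3/16 = 329.25
  albino: 1756 × 4/16 = 439
χ² = Σ (O − E)² / E
  agouti: (1009 − 987.75)² / 987.75 = 0.4572
  black: (320 − 329.25)² / 329.25 = 0.2599
  albino: (427 − 439)² / 439 = 0.3280
χ² = 0.4572 + 0.2599 + 0.3280 = 1.0451 ≈ 1.045

1.045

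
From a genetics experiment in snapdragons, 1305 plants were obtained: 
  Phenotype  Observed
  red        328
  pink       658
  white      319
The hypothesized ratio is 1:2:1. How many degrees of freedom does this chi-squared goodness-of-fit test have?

2

A goodness-of-fit test with 3 phenotype classes has df = 3 − 1 = 2.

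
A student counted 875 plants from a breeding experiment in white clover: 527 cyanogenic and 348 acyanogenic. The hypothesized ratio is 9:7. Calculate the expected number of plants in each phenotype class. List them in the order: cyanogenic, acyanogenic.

Expected counts for N = 875 under a 9:7 ratio (total parts = 16):
  cyanogenic: 875 × 9/16 = 492.1875
  acyanogenic: 875 × 7/16 = 382.8125

492.1875, 382.8125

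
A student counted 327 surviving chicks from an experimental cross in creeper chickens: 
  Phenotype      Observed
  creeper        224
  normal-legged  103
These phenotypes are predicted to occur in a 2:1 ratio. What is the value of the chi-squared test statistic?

0.495

Expected counts for N = 327 under a 2:1 ratio (total parts = 3):
  creeper: 327 × 2/3 = 218
  normal-legged: 327 × 1/3 = 109
χ² = Σ (O − E)² / E
  creeper: (224 − 218)² / 218 = 0.1651
  normal-legged: (103 − 109)² / 109 = 0.3303
χ² = 0.1651 + 0.3303 = 0.4954 ≈ 0.495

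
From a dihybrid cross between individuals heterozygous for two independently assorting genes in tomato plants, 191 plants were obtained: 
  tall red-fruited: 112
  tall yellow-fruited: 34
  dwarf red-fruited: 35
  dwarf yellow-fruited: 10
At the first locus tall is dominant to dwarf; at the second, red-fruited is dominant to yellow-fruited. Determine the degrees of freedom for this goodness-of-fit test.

3

A dihybrid F₂ with independent assortment and complete dominance at both loci gives a 9:3:3:1 phenotypic ratio.
A goodness-of-fit test with 4 phenotype classes has df = 4 − 1 = 3.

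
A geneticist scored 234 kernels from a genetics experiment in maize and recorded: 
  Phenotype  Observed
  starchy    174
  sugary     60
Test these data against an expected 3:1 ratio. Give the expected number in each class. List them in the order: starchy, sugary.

175.5, 58.5

Under the 3:1 hypothesis (Σ ratio = 4, N = 234):
  starchy: 234 × 3/4 = 175.5
  sugary: 234 × 1/4 = 58.5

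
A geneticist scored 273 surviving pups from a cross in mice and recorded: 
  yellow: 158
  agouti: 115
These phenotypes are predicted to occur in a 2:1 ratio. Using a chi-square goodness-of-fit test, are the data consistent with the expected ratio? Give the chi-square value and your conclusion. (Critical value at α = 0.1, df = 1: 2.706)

Under the 2:1 hypothesis (Σ ratio = 3, N = 273):
  yellow: 273 × 2/3 = 182
  agouti: 273 × 1/3 = 91
χ² = Σ (O − E)² / E
  yellow: (158 − 182)² / 182 = 3.1648
  agouti: (115 − 91)² / 91 = 6.3297
χ² = 3.1648 + 6.3297 = 9.4945 ≈ 9.495
Degrees of freedom = 2 − 1 = 1; critical value at α = 0.1 is 2.706.
Since 9.495 > 2.706, we reject the null hypothesis — the data do not fit the 2:1 ratio.

9.495; not consistent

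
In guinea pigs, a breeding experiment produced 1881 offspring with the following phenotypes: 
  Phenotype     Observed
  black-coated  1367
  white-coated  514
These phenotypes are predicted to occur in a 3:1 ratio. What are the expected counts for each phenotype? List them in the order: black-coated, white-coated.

Under the 3:1 hypothesis (Σ ratio = 4, N = 1881):
  black-coated: 1881 × 3/4 = 1410.75
  white-coated: 1881 × 1/4 = 470.25

1410.75, 470.25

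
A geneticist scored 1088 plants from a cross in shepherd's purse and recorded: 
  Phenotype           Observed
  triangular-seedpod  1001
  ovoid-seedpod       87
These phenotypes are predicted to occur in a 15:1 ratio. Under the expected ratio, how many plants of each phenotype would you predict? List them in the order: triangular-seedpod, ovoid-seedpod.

1020, 68

The 15:1 ratio has 16 parts, so with N = 1088 the expected counts are:
  triangular-seedpod: 1088 × 15/16 = 1020
  ovoid-seedpod: 1088 × 1/16 = 68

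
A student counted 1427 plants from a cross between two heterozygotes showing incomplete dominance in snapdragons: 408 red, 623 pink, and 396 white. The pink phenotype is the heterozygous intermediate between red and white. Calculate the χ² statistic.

With incomplete dominance, a heterozygote × heterozygote cross gives a 1:2:1 phenotypic ratio.
Expected counts for N = 1427 under a 1:2:1 ratio (total parts = 4):
  red: 1427 × 1/4 = 356.75
  pink: 1427 × 2/4 = 713.5
  white: 1427 × 1/4 = 356.75
χ² = Σ (O − E)² / E
  red: (408 − 356.75)² / 356.75 = 7.3625
  pink: (623 − 713.5)² / 713.5 = 11.4790
  white: (396 − 356.75)² / 356.75 = 4.3183
χ² = 7.3625 + 11.4790 + 4.3183 = 23.1598 ≈ 23.160

23.160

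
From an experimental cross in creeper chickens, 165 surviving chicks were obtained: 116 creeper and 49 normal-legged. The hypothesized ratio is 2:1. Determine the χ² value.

Total ratio parts = 3. Expected numbers out of 165:
  creeper: 165 × 2/3 = 110
  normal-legged: 165 × 1/3 = 55
χ² = Σ (O − E)² / E
  creeper: (116 − 110)² / 110 = 0.3273
  normal-legged: (49 − 55)² / 55 = 0.6545
χ² = 0.3273 + 0.6545 = 0.9818 ≈ 0.982

0.982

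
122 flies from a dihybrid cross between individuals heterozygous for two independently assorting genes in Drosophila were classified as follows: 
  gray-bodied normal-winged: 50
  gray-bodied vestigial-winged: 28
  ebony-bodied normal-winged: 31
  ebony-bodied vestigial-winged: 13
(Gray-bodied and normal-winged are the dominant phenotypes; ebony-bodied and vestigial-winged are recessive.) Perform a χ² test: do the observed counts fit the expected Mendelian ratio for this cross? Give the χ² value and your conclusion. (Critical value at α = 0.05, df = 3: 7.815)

12.878; not consistent

A dihybrid F₂ with independent assortment and complete dominance at both loci gives a 9:3:3:1 phenotypic ratio.
Total ratio parts = 16. Expected numbers out of 122:
  gray-bodied normal-winged: 122 × 9/16 = 68.625
  gray-bodied vestigial-winged: 122 × 3/16 = 22.875
  ebony-bodied normal-winged: 122 × 3/16 = 22.875
  ebony-bodied vestigial-winged: 122 × 1/16 = 7.625
χ² = Σ (O − E)² / E
  gray-bodied normal-winged: (50 − 68.625)² / 68.625 = 5.0549
  gray-bodied vestigial-winged: (28 − 22.875)² / 22.875 = 1.1482
  ebony-bodied normal-winged: (31 − 22.875)² / 22.875 = 2.8859
  ebony-bodied vestigial-winged: (13 − 7.625)² / 7.625 = 3.7889
χ² = 5.0549 + 1.1482 + 2.8859 + 3.7889 = 12.8779 ≈ 12.878
Degrees of freedom = 4 − 1 = 3; critical value at α = 0.05 is 7.815.
Since 12.878 > 7.815, we reject the null hypothesis — the data do not fit the 9:3:3:1 ratio.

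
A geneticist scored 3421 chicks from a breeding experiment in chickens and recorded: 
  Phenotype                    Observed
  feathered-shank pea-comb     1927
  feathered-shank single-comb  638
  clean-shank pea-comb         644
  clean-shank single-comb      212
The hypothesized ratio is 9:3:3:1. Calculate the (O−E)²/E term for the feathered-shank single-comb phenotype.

0.018

Under the 9:3:3:1 hypothesis (Σ ratio = 16, N = 3421):
  feathered-shank pea-comb: 3421 × 9/16 = 1924.3125
  feathered-shank single-comb: 3421 × 3/16 = 641.4375
  clean-shank pea-comb: 3421 × 3/16 = 641.4375
  clean-shank single-comb: 3421 × 1/16 = 213.8125
Contribution of feathered-shank single-comb: (638 − 641.4375)² / 641.4375 = 0.0184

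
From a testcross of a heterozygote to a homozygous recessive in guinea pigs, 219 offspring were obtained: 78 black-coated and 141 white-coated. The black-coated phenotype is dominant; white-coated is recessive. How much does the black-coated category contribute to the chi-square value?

A testcross of a heterozygote (Aa × aa) gives a 1:1 phenotypic ratio.
Expected counts for N = 219 under a 1:1 ratio (total parts = 2):
  black-coated: 219 × 1/2 = 109.5
  white-coated: 219 × 1/2 = 109.5
Contribution of black-coated: (78 − 109.5)² / 109.5 = 9.0616

9.062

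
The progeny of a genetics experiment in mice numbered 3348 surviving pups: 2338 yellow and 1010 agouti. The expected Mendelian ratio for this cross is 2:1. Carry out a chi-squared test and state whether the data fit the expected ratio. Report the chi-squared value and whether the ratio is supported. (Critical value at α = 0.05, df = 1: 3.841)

Expected counts for N = 3348 under a 2:1 ratio (total parts = 3):
  yellow: 3348 × 2/3 = 2232
  agouti: 3348 × 1/3 = 1116
χ² = Σ (O − E)² / E
  yellow: (2338 − 2232)² / 2232 = 5.0341
  agouti: (1010 − 1116)² / 1116 = 10.0681
χ² = 5.0341 + 10.0681 = 15.1022 ≈ 15.102
Degrees of freedom = 2 − 1 = 1; critical value at α = 0.05 is 3.841.
Since 15.102 > 3.841, we reject the null hypothesis — the data do not fit the 2:1 ratio.

15.102; not consistent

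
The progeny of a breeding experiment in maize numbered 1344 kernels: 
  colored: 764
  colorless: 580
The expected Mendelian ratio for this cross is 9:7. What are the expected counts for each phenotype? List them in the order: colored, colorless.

756, 588

Expected counts for N = 1344 under a 9:7 ratio (total parts = 16):
  colored: 1344 × 9/16 = 756
  colorless: 1344 × 7/16 = 588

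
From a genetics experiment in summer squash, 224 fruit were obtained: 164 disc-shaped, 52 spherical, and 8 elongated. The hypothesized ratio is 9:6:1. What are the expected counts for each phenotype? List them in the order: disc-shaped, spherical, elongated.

The 9:6:1 ratio has 16 parts, so with N = 224 the expected counts are:
  disc-shaped: 224 × 9/16 = 126
  spherical: 224 × 6/16 = 84
  elongated: 224 × 1/16 = 14

126, 84, 14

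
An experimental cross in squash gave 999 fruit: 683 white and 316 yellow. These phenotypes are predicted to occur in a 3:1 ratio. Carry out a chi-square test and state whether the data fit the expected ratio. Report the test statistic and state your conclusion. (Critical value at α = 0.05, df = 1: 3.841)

23.432; not consistent

Under the 3:1 hypothesis (Σ ratio = 4, N = 999):
  white: 999 × 3/4 = 749.25
  yellow: 999 × 1/4 = 249.75
χ² = Σ (O − E)² / E
  white: (683 − 749.25)² / 749.25 = 5.8579
  yellow: (316 − 249.75)² / 249.75 = 17.5738
χ² = 5.8579 + 17.5738 = 23.4317 ≈ 23.432
Degrees of freedom = 2 − 1 = 1; critical value at α = 0.05 is 3.841.
Since 23.432 > 3.841, we reject the null hypothesis — the data do not fit the 3:1 ratio.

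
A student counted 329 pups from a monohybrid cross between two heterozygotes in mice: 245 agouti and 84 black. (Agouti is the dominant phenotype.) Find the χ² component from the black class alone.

For a monohybrid cross between heterozygotes with complete dominance, the expected phenotypic ratio is 3:1.
The 3:1 ratio has 4 parts, so with N = 329 the expected counts are:
  agouti: 329 × 3/4 = 246.75
  black: 329 × 1/4 = 82.25
Contribution of black: (84 − 82.25)² / 82.25 = 0.0372

0.037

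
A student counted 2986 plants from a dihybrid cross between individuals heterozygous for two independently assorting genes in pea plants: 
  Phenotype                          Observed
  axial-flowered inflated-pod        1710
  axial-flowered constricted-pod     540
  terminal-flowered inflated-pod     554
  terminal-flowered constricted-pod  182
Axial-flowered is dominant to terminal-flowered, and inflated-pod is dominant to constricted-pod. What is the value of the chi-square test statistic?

A dihybrid F₂ with independent assortment and complete dominance at both loci gives a 9:3:3:1 phenotypic ratio.
Under the 9:3:3:1 hypothesis (Σ ratio = 16, N = 2986):
  axial-flowered inflated-pod: 2986 × 9/16 = 1679.625
  axial-flowered constricted-pod: 2986 × 3/16 = 559.875
  terminal-flowered inflated-pod: 2986 × 3/16 = 559.875
  terminal-flowered constricted-pod: 2986 × 1/16 = 186.625
χ² = Σ (O − E)² / E
  axial-flowered inflated-pod: (1710 − 1679.625)² / 1679.625 = 0.5493
  axial-flowered constricted-pod: (540 − 559.875)² / 559.875 = 0.7055
  terminal-flowered inflated-pod: (554 − 559.875)² / 559.875 = 0.0616
  terminal-flowered constricted-pod: (182 − 186.625)² / 186.625 = 0.1146
χ² = 0.5493 + 0.7055 + 0.0616 + 0.1146 = 1.431

1.431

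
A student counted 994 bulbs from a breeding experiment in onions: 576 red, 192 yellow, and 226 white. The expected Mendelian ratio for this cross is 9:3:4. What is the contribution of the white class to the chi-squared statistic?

2.037

The 9:3:4 ratio has 16 parts, so with N = 994 the expected counts are:
  red: 994 × 9/16 = 559.125
  yellow: 994 × 3/16 = 186.375
  white: 994 × 4/16 = 248.5
Contribution of white: (226 − 248.5)² / 248.5 = 2.0372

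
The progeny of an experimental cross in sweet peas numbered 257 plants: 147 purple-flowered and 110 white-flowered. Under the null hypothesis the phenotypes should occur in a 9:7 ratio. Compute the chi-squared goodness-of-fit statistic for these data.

0.094

Total ratio parts = 16. Expected numbers out of 257:
  purple-flowered: 257 × 9/16 = 144.5625
  white-flowered: 257 × 7/16 = 112.4375
χ² = Σ (O − E)² / E
  purple-flowered: (147 − 144.5625)² / 144.5625 = 0.0411
  white-flowered: (110 − 112.4375)² / 112.4375 = 0.0528
χ² = 0.0411 + 0.0528 = 0.0939 ≈ 0.094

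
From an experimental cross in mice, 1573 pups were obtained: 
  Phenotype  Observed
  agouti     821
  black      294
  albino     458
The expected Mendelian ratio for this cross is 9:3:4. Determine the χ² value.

Expected counts for N = 1573 under a 9:3:4 ratio (total parts = 16):
  agouti: 1573 × 9/16 = 884.8125
  black: 1573 × 3/16 = 294.9375
  albino: 1573 × 4/16 = 393.25
χ² = Σ (O − E)² / E
  agouti: (821 − 884.8125)² / 884.8125 = 4.6021
  black: (294 − 294.9375)² / 294.9375 = 0.0030
  albino: (458 − 393.25)² / 393.25 = 10.6613
χ² = 4.6021 + 0.0030 + 10.6613 = 15.2664 ≈ 15.266

15.266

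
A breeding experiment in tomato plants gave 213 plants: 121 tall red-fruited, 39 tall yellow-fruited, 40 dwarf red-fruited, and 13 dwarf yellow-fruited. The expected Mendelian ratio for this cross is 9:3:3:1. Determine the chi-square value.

0.041

Expected counts for N = 213 under a 9:3:3:1 ratio (total parts = 16):
  tall red-fruited: 213 × 9/16 = 119.8125
  tall yellow-fruited: 213 × 3/16 = 39.9375
  dwarf red-fruited: 213 × 3/16 = 39.9375
  dwarf yellow-fruited: 213 × 1/16 = 13.3125
χ² = Σ (O − E)² / E
  tall red-fruited: (121 − 119.8125)² / 119.8125 = 0.0118
  tall yellow-fruited: (39 − 39.9375)² / 39.9375 = 0.0220
  dwarf red-fruited: (40 − 39.9375)² / 39.9375 = 0.0001
  dwarf yellow-fruited: (13 − 13.3125)² / 13.3125 = 0.0073
χ² = 0.0118 + 0.0220 + 0.0001 + 0.0073 = 0.0412 ≈ 0.041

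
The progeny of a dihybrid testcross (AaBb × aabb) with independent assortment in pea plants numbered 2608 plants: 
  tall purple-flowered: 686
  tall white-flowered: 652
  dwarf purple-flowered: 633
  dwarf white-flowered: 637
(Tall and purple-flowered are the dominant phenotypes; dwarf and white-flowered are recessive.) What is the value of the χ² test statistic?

A dihybrid testcross with independent assortment gives a 1:1:1:1 ratio.
Under the 1:1:1:1 hypothesis (Σ ratio = 4, N = 2608):
  tall purple-flowered: 2608 × 1/4 = 652
  tall white-flowered: 2608 × 1/4 = 652
  dwarf purple-flowered: 2608 × 1/4 = 652
  dwarf white-flowered: 2608 × 1/4 = 652
χ² = Σ (O − E)² / E
  tall purple-flowered: (686 − 652)² / 652 = 1.7730
  tall white-flowered: (652 − 652)² / 652 = 0.0000
  dwarf purple-flowered: (633 − 652)² / 652 = 0.5537
  dwarf white-flowered: (637 − 652)² / 652 = 0.3451
χ² = 1.7730 + 0.0000 + 0.5537 + 0.3451 = 2.6718 ≈ 2.672

2.672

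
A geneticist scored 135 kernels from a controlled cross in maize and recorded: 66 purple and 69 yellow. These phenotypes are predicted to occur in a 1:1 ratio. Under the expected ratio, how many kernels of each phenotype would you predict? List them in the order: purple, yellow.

Total ratio parts = 2. Expected numbers out of 135:
  purple: 135 × 1/2 = 67.5
  yellow: 135 × 1/2 = 67.5

67.5, 67.5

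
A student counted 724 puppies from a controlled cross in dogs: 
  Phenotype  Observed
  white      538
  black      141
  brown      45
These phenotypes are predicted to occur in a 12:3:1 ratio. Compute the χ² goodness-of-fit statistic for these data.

The 12:3:1 ratio has 16 parts, so with N = 724 the expected counts are:
  white: 724 × 12/16 = 543
  black: 724 × 3/16 = 135.75
  brown: 724 × 1/16 = 45.25
χ² = Σ (O − E)² / E
  white: (538 − 543)² / 543 = 0.0460
  black: (141 − 135.75)² / 135.75 = 0.2030
  brown: (45 − 45.25)² / 45.25 = 0.0014
χ² = 0.0460 + 0.2030 + 0.0014 = 0.2504 ≈ 0.250

0.250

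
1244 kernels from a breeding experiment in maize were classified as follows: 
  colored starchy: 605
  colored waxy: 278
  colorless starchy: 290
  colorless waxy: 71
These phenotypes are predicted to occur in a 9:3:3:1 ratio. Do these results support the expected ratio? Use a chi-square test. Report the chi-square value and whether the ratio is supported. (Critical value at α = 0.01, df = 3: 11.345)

35.809; not consistent

The 9:3:3:1 ratio has 16 parts, so with N = 1244 the expected counts are:
  colored starchy: 1244 × 9/16 = 699.75
  colored waxy: 1244 × 3/16 = 233.25
  colorless starchy: 1244 × 3/16 = 233.25
  colorless waxy: 1244 × 1/16 = 77.75
χ² = Σ (O − E)² / E
  colored starchy: (605 − 699.75)² / 699.75 = 12.8297
  colored waxy: (278 − 233.25)² / 233.25 = 8.5855
  colorless starchy: (290 − 233.25)² / 233.25 = 13.8073
  colorless waxy: (71 − 77.75)² / 77.75 = 0.5860
χ² = 12.8297 + 8.5855 + 13.8073 + 0.5860 = 35.8085 ≈ 35.809
Degrees of freedom = 4 − 1 = 3; critical value at α = 0.01 is 11.345.
Since 35.809 > 11.345, we reject the null hypothesis — the data do not fit the 9:3:3:1 ratio.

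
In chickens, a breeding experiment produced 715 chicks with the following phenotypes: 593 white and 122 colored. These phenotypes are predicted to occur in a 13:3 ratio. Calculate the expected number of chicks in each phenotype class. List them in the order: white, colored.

580.9375, 134.0625

The 13:3 ratio has 16 parts, so with N = 715 the expected counts are:
  white: 715 × 13/16 = 580.9375
  colored: 715 × 3/16 = 134.0625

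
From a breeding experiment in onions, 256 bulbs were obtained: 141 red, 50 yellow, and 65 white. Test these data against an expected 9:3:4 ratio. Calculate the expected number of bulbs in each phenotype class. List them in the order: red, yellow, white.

144, 48, 64

The 9:3:4 ratio has 16 parts, so with N = 256 the expected counts are:
  red: 256 × 9/16 = 144
  yellow: 256 × 3/16 = 48
  white: 256 × 4/16 = 64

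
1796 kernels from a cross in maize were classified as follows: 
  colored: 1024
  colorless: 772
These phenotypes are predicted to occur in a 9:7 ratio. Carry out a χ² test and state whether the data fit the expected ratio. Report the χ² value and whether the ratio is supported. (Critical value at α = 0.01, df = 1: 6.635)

Expected counts for N = 1796 under a 9:7 ratio (total parts = 16):
  colored: 1796 × 9/16 = 1010.25
  colorless: 1796 × 7/16 = 785.75
χ² = Σ (O − E)² / E
  colored: (1024 − 1010.25)² / 1010.25 = 0.1871
  colorless: (772 − 785.75)² / 785.75 = 0.2406
χ² = 0.1871 + 0.2406 = 0.4277 ≈ 0.428
Degrees of freedom = 2 − 1 = 1; critical value at α = 0.01 is 6.635.
Since 0.428 < 6.635, we fail to reject the null hypothesis — the data are consistent with the 9:7 ratio.

0.428; consistent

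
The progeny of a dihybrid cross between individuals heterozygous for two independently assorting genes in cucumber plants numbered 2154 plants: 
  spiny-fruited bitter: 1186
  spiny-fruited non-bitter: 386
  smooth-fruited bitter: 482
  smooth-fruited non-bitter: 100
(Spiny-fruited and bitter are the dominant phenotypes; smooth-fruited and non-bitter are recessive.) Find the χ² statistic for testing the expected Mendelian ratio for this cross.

A dihybrid F₂ with independent assortment and complete dominance at both loci gives a 9:3:3:1 phenotypic ratio.
Under the 9:3:3:1 hypothesis (Σ ratio = 16, N = 2154):
  spiny-fruited bitter: 2154 × 9/16 = 1211.625
  spiny-fruited non-bitter: 2154 × 3/16 = 403.875
  smooth-fruited bitter: 2154 × 3/16 = 403.875
  smooth-fruited non-bitter: 2154 × 1/16 = 134.625
χ² = Σ (O − E)² / E
  spiny-fruited bitter: (1186 − 1211.625)² / 1211.625 = 0.5420
  spiny-fruited non-bitter: (386 − 403.875)² / 403.875 = 0.7911
  smooth-fruited bitter: (482 − 403.875)² / 403.875 = 15.1124
  smooth-fruited non-bitter: (100 − 134.625)² / 134.625 = 8.9054
χ² = 0.5420 + 0.7911 + 15.1124 + 8.9054 = 25.3509 ≈ 25.351

25.351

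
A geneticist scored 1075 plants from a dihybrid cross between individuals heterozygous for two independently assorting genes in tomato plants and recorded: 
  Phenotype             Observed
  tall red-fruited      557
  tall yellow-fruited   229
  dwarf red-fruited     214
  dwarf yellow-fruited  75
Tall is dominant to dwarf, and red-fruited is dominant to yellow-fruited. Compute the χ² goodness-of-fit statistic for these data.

A dihybrid F₂ with independent assortment and complete dominance at both loci gives a 9:3:3:1 phenotypic ratio.
Total ratio parts = 16. Expected numbers out of 1075:
  tall red-fruited: 1075 × 9/16 = 604.6875
  tall yellow-fruited: 1075 × 3/16 = 201.5625
  dwarf red-fruited: 1075 × 3/16 = 201.5625
  dwarf yellow-fruited: 1075 × 1/16 = 67.1875
χ² = Σ (O − E)² / E
  tall red-fruited: (557 − 604.6875)² / 604.6875 = 3.7608
  tall yellow-fruited: (229 − 201.5625)² / 201.5625 = 3.7349
  dwarf red-fruited: (214 − 201.5625)² / 201.5625 = 0.7675
  dwarf yellow-fruited: (75 − 67.1875)² / 67.1875 = 0.9084
χ² = 3.7608 + 3.7349 + 0.7675 + 0.9084 = 9.1716 ≈ 9.172

9.172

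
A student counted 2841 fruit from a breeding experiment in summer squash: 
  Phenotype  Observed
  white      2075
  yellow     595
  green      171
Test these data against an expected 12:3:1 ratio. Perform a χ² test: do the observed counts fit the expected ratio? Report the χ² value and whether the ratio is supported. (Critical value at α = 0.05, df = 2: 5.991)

8.990; not consistent

Expected counts for N = 2841 under a 12:3:1 ratio (total parts = 16):
  white: 2841 × 12/16 = 2130.75
  yellow: 2841 × 3/16 = 532.6875
  green: 2841 × 1/16 = 177.5625
χ² = Σ (O − E)² / E
  white: (2075 − 2130.75)² / 2130.75 = 1.4587
  yellow: (595 − 532.6875)² / 532.6875 = 7.2892
  green: (171 − 177.5625)² / 177.5625 = 0.2425
χ² = 1.4587 + 7.2892 + 0.2425 = 8.9904 ≈ 8.990
Degrees of freedom = 3 − 1 = 2; critical value at α = 0.05 is 5.991.
Since 8.990 > 5.991, we reject the null hypothesis — the data do not fit the 12:3:1 ratio.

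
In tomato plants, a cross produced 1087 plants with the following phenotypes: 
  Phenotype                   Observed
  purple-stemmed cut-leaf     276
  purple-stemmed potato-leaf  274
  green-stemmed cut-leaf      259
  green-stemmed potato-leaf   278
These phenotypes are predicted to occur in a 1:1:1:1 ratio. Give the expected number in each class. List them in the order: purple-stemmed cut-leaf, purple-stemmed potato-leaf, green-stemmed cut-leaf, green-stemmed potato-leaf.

Expected counts for N = 1087 under a 1:1:1:1 ratio (total parts = 4):
  purple-stemmed cut-leaf: 1087 × 1/4 = 271.75
  purple-stemmed potato-leaf: 1087 × 1/4 = 271.75
  green-stemmed cut-leaf: 1087 × 1/4 = 271.75
  green-stemmed potato-leaf: 1087 × 1/4 = 271.75

271.75, 271.75, 271.75, 271.75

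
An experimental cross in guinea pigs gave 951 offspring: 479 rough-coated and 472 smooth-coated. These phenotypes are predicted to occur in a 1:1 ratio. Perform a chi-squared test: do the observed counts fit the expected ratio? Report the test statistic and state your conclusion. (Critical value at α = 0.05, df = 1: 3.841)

0.052; consistent

The 1:1 ratio has 2 parts, so with N = 951 the expected counts are:
  rough-coated: 951 × 1/2 = 475.5
  smooth-coated: 951 × 1/2 = 475.5
χ² = Σ (O − E)² / E
  rough-coated: (479 − 475.5)² / 475.5 = 0.0258
  smooth-coated: (472 − 475.5)² / 475.5 = 0.0258
χ² = 0.0258 + 0.0258 = 0.0516 ≈ 0.052
Degrees of freedom = 2 − 1 = 1; critical value at α = 0.05 is 3.841.
Since 0.052 < 3.841, we fail to reject the null hypothesis — the data are consistent with the 1:1 ratio.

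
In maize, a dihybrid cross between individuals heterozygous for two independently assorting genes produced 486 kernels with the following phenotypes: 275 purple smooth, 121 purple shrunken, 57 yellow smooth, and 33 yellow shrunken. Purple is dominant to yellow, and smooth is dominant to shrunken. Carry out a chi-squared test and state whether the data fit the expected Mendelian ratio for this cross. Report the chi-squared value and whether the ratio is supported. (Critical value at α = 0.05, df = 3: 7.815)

A dihybrid F₂ with independent assortment and complete dominance at both loci gives a 9:3:3:1 phenotypic ratio.
Expected counts for N = 486 under a 9:3:3:1 ratio (total parts = 16):
  purple smooth: 486 × 9/16 = 273.375
  purple shrunken: 486 × 3/16 = 91.125
  yellow smooth: 486 × 3/16 = 91.125
  yellow shrunken: 486 × 1/16 = 30.375
χ² = Σ (O − E)² / E
  purple smooth: (275 − 273.375)² / 273.375 = 0.0097
  purple shrunken: (121 − 91.125)² / 91.125 = 9.7944
  yellow smooth: (57 − 91.125)² / 91.125 = 12.7793
  yellow shrunken: (33 − 30.375)² / 30.375 = 0.2269
χ² = 0.0097 + 9.7944 + 12.7793 + 0.2269 = 22.8103 ≈ 22.810
Degrees of freedom = 4 − 1 = 3; critical value at α = 0.05 is 7.815.
Since 22.810 > 7.815, we reject the null hypothesis — the data do not fit the 9:3:3:1 ratio.

22.810; not consistent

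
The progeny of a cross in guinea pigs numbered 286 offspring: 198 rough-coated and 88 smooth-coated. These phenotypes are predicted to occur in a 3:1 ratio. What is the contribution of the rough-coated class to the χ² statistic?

1.269

Under the 3:1 hypothesis (Σ ratio = 4, N = 286):
  rough-coated: 286 × 3/4 = 214.5
  smooth-coated: 286 × 1/4 = 71.5
Contribution of rough-coated: (198 − 214.5)² / 214.5 = 1.2692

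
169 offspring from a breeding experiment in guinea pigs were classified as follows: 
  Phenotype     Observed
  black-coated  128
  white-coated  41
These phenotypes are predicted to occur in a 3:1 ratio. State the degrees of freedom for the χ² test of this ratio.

A goodness-of-fit test with 2 phenotype classes has df = 2 − 1 = 1.

1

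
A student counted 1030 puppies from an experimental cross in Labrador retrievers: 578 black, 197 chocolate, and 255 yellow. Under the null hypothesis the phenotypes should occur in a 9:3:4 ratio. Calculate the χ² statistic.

0.105

The 9:3:4 ratio has 16 parts, so with N = 1030 the expected counts are:
  black: 1030 × 9/16 = 579.375
  chocolate: 1030 × 3/16 = 193.125
  yellow: 1030 × 4/16 = 257.5
χ² = Σ (O − E)² / E
  black: (578 − 579.375)² / 579.375 = 0.0033
  chocolate: (197 − 193.125)² / 193.125 = 0.0778
  yellow: (255 − 257.5)² / 257.5 = 0.0243
χ² = 0.0033 + 0.0778 + 0.0243 = 0.1054 ≈ 0.105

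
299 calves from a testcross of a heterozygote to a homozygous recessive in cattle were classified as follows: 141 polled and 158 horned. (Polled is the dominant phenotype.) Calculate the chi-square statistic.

0.967

A testcross of a heterozygote (Aa × aa) gives a 1:1 phenotypic ratio.
Total ratio parts = 2. Expected numbers out of 299:
  polled: 299 × 1/2 = 149.5
  horned: 299 × 1/2 = 149.5
χ² = Σ (O − E)² / E
  polled: (141 − 149.5)² / 149.5 = 0.4833
  horned: (158 − 149.5)² / 149.5 = 0.4833
χ² = 0.4833 + 0.4833 = 0.9666 ≈ 0.967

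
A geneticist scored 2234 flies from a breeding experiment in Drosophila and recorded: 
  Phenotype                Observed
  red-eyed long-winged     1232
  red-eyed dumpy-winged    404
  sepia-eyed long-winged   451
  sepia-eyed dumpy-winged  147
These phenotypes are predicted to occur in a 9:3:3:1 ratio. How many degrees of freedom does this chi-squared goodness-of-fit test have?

3

A goodness-of-fit test with 4 phenotype classes has df = 4 − 1 = 3.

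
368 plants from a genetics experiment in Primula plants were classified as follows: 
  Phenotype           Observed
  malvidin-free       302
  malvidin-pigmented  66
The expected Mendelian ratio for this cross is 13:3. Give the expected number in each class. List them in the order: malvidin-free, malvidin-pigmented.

The 13:3 ratio has 16 parts, so with N = 368 the expected counts are:
  malvidin-free: 368 × 13/16 = 299
  malvidin-pigmented: 368 × 3/16 = 69

299, 69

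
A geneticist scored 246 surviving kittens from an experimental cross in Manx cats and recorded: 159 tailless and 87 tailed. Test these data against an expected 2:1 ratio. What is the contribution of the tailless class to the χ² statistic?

Expected counts for N = 246 under a 2:1 ratio (total parts = 3):
  tailless: 246 × 2/3 = 164
  tailed: 246 × 1/3 = 82
Contribution of tailless: (159 − 164)² / 164 = 0.1524

0.152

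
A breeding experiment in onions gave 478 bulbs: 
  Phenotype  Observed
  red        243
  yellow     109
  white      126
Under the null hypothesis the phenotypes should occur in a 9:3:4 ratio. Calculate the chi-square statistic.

7.032

The 9:3:4 ratio has 16 parts, so with N = 478 the expected counts are:
  red: 478 × 9/16 = 268.875
  yellow: 478 × 3/16 = 89.625
  white: 478 × 4/16 = 119.5
χ² = Σ (O − E)² / E
  red: (243 − 268.875)² / 268.875 = 2.4901
  yellow: (109 − 89.625)² / 89.625 = 4.1885
  white: (126 − 119.5)² / 119.5 = 0.3536
χ² = 2.4901 + 4.1885 + 0.3536 = 7.0322 ≈ 7.032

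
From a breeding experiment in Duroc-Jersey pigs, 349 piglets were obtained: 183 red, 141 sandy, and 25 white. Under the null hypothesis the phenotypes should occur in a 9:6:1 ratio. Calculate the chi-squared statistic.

2.152

Total ratio parts = 16. Expected numbers out of 349:
  red: 349 × 9/16 = 196.3125
  sandy: 349 × 6/16 = 130.875
  white: 349 × 1/16 = 21.8125
χ² = Σ (O − E)² / E
  red: (183 − 196.3125)² / 196.3125 = 0.9028
  sandy: (141 − 130.875)² / 130.875 = 0.7833
  white: (25 − 21.8125)² / 21.8125 = 0.4658
χ² = 0.9028 + 0.7833 + 0.4658 = 2.1519 ≈ 2.152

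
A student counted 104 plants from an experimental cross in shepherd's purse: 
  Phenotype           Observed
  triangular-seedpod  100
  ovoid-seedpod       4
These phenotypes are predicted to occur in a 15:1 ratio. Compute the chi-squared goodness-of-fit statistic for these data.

1.026

Expected counts for N = 104 under a 15:1 ratio (total parts = 16):
  triangular-seedpod: 104 × 15/16 = 97.5
  ovoid-seedpod: 104 × 1/16 = 6.5
χ² = Σ (O − E)² / E
  triangular-seedpod: (100 − 97.5)² / 97.5 = 0.0641
  ovoid-seedpod: (4 − 6.5)² / 6.5 = 0.9615
χ² = 0.0641 + 0.9615 = 1.0256 ≈ 1.026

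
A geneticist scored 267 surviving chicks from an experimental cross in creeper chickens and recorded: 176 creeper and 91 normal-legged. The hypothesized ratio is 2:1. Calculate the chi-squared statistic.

0.067

Total ratio parts = 3. Expected numbers out of 267:
  creeper: 267 × 2/3 = 178
  normal-legged: 267 × 1/3 = 89
χ² = Σ (O − E)² / E
  creeper: (176 − 178)² / 178 = 0.0225
  normal-legged: (91 − 89)² / 89 = 0.0449
χ² = 0.0225 + 0.0449 = 0.0674 ≈ 0.067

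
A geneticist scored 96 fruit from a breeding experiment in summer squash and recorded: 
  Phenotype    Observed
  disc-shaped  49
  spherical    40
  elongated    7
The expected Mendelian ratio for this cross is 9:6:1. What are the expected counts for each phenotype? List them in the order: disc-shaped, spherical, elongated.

54, 36, 6

Total ratio parts = 16. Expected numbers out of 96:
  disc-shaped: 96 × 9/16 = 54
  spherical: 96 × 6/16 = 36
  elongated: 96 × 1/16 = 6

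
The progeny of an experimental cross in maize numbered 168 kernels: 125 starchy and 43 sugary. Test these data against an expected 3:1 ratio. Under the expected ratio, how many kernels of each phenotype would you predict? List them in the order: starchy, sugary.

The 3:1 ratio has 4 parts, so with N = 168 the expected counts are:
  starchy: 168 × 3/4 = 126
  sugary: 168 × 1/4 = 42

126, 42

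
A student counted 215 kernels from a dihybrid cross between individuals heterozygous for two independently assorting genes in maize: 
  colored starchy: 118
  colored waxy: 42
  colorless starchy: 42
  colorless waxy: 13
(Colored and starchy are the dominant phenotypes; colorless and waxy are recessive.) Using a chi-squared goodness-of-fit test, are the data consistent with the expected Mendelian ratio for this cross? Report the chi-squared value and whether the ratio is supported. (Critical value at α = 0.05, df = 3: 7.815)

0.227; consistent

A dihybrid F₂ with independent assortment and complete dominance at both loci gives a 9:3:3:1 phenotypic ratio.
The 9:3:3:1 ratio has 16 parts, so with N = 215 the expected counts are:
  colored starchy: 215 × 9/16 = 120.9375
  colored waxy: 215 × 3/16 = 40.3125
  colorless starchy: 215 × 3/16 = 40.3125
  colorless waxy: 215 × 1/16 = 13.4375
χ² = Σ (O − E)² / E
  colored starchy: (118 − 120.9375)² / 120.9375 = 0.0714
  colored waxy: (42 − 40.3125)² / 40.3125 = 0.0706
  colorless starchy: (42 − 40.3125)² / 40.3125 = 0.0706
  colorless waxy: (13 − 13.4375)² / 13.4375 = 0.0142
χ² = 0.0714 + 0.0706 + 0.0706 + 0.0142 = 0.2268 ≈ 0.227
Degrees of freedom = 4 − 1 = 3; critical value at α = 0.05 is 7.815.
Since 0.227 < 7.815, we fail to reject the null hypothesis — the data are consistent with the 9:3:3:1 ratio.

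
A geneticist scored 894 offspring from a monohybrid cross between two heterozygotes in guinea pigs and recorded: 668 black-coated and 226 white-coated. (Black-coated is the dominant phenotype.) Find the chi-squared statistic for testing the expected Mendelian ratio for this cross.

For a monohybrid cross between heterozygotes with complete dominance, the expected phenotypic ratio is 3:1.
Under the 3:1 hypothesis (Σ ratio = 4, N = 894):
  black-coated: 894 × 3/4 = 670.5
  white-coated: 894 × 1/4 = 223.5
χ² = Σ (O − E)² / E
  black-coated: (668 − 670.5)² / 670.5 = 0.0093
  white-coated: (226 − 223.5)² / 223.5 = 0.0280
χ² = 0.0093 + 0.0280 = 0.0373 ≈ 0.037

0.037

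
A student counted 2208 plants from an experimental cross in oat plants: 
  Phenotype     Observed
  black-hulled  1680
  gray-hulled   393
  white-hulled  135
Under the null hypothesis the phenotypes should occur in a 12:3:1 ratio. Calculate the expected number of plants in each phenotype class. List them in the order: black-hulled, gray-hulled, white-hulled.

1656, 414, 138

Under the 12:3:1 hypothesis (Σ ratio = 16, N = 2208):
  black-hulled: 2208 × 12/16 = 1656
  gray-hulled: 2208 × 3/16 = 414
  white-hulled: 2208 × 1/16 = 138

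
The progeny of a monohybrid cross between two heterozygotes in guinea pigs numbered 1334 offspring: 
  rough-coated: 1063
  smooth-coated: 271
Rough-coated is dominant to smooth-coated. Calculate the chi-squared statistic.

15.617

For a monohybrid cross between heterozygotes with complete dominance, the expected phenotypic ratio is 3:1.
The 3:1 ratio has 4 parts, so with N = 1334 the expected counts are:
  rough-coated: 1334 × 3/4 = 1000.5
  smooth-coated: 1334 × 1/4 = 333.5
χ² = Σ (O − E)² / E
  rough-coated: (1063 − 1000.5)² / 1000.5 = 3.9043
  smooth-coated: (271 − 333.5)² / 333.5 = 11.7129
χ² = 3.9043 + 11.7129 = 15.6172 ≈ 15.617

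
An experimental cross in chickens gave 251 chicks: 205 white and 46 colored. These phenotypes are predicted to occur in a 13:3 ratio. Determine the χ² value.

0.030

Expected counts for N = 251 under a 13:3 ratio (total parts = 16):
  white: 251 × 13/16 = 203.9375
  colored: 251 × 3/16 = 47.0625
χ² = Σ (O − E)² / E
  white: (205 − 203.9375)² / 203.9375 = 0.0055
  colored: (46 − 47.0625)² / 47.0625 = 0.0240
χ² = 0.0055 + 0.0240 = 0.0295 ≈ 0.030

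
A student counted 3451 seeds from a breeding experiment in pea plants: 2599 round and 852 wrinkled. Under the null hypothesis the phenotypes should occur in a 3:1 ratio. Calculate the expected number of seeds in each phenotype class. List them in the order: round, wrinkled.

2588.25, 862.75

Under the 3:1 hypothesis (Σ ratio = 4, N = 3451):
  round: 3451 × 3/4 = 2588.25
  wrinkled: 3451 × 1/4 = 862.75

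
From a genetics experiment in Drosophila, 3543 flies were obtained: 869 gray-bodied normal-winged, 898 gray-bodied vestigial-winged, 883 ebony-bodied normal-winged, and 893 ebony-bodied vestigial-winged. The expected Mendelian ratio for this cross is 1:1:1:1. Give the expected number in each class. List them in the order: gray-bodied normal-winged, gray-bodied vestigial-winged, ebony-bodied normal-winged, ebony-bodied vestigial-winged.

885.75, 885.75, 885.75, 885.75

Total ratio parts = 4. Expected numbers out of 3543:
  gray-bodied normal-winged: 3543 × 1/4 = 885.75
  gray-bodied vestigial-winged: 3543 × 1/4 = 885.75
  ebony-bodied normal-winged: 3543 × 1/4 = 885.75
  ebony-bodied vestigial-winged: 3543 × 1/4 = 885.75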